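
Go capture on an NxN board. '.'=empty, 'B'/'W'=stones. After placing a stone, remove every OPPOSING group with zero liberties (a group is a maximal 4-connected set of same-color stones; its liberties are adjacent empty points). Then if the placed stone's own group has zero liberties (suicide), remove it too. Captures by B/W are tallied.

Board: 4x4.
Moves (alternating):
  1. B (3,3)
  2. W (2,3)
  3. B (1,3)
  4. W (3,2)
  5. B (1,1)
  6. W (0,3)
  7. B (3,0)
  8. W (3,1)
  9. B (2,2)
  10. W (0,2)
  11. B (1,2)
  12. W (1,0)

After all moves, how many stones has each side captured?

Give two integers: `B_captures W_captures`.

Answer: 0 1

Derivation:
Move 1: B@(3,3) -> caps B=0 W=0
Move 2: W@(2,3) -> caps B=0 W=0
Move 3: B@(1,3) -> caps B=0 W=0
Move 4: W@(3,2) -> caps B=0 W=1
Move 5: B@(1,1) -> caps B=0 W=1
Move 6: W@(0,3) -> caps B=0 W=1
Move 7: B@(3,0) -> caps B=0 W=1
Move 8: W@(3,1) -> caps B=0 W=1
Move 9: B@(2,2) -> caps B=0 W=1
Move 10: W@(0,2) -> caps B=0 W=1
Move 11: B@(1,2) -> caps B=0 W=1
Move 12: W@(1,0) -> caps B=0 W=1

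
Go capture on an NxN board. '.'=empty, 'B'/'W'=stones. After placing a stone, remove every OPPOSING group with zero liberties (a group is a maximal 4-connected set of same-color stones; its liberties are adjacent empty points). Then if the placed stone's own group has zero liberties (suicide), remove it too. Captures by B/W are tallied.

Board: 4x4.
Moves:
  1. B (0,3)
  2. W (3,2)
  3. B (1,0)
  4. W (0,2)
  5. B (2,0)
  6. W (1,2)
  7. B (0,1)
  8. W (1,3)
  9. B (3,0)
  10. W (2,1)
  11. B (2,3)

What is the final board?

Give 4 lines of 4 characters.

Answer: .BW.
B.WW
BW.B
B.W.

Derivation:
Move 1: B@(0,3) -> caps B=0 W=0
Move 2: W@(3,2) -> caps B=0 W=0
Move 3: B@(1,0) -> caps B=0 W=0
Move 4: W@(0,2) -> caps B=0 W=0
Move 5: B@(2,0) -> caps B=0 W=0
Move 6: W@(1,2) -> caps B=0 W=0
Move 7: B@(0,1) -> caps B=0 W=0
Move 8: W@(1,3) -> caps B=0 W=1
Move 9: B@(3,0) -> caps B=0 W=1
Move 10: W@(2,1) -> caps B=0 W=1
Move 11: B@(2,3) -> caps B=0 W=1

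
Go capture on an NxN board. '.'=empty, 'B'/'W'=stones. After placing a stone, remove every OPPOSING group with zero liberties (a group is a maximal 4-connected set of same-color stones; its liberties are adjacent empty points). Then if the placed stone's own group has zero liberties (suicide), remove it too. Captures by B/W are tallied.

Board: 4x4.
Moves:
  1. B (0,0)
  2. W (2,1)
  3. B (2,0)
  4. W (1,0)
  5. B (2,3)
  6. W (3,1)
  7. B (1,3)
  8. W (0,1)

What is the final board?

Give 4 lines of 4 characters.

Move 1: B@(0,0) -> caps B=0 W=0
Move 2: W@(2,1) -> caps B=0 W=0
Move 3: B@(2,0) -> caps B=0 W=0
Move 4: W@(1,0) -> caps B=0 W=0
Move 5: B@(2,3) -> caps B=0 W=0
Move 6: W@(3,1) -> caps B=0 W=0
Move 7: B@(1,3) -> caps B=0 W=0
Move 8: W@(0,1) -> caps B=0 W=1

Answer: .W..
W..B
BW.B
.W..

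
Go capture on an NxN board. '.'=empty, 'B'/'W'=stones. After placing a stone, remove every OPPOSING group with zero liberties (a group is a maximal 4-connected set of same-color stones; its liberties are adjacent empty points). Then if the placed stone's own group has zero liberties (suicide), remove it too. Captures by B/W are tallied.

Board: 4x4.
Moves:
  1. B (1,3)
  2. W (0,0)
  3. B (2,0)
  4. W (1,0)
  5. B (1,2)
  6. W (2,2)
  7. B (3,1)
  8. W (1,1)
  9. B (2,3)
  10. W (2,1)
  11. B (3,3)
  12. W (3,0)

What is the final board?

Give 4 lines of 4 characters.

Move 1: B@(1,3) -> caps B=0 W=0
Move 2: W@(0,0) -> caps B=0 W=0
Move 3: B@(2,0) -> caps B=0 W=0
Move 4: W@(1,0) -> caps B=0 W=0
Move 5: B@(1,2) -> caps B=0 W=0
Move 6: W@(2,2) -> caps B=0 W=0
Move 7: B@(3,1) -> caps B=0 W=0
Move 8: W@(1,1) -> caps B=0 W=0
Move 9: B@(2,3) -> caps B=0 W=0
Move 10: W@(2,1) -> caps B=0 W=0
Move 11: B@(3,3) -> caps B=0 W=0
Move 12: W@(3,0) -> caps B=0 W=1

Answer: W...
WWBB
.WWB
WB.B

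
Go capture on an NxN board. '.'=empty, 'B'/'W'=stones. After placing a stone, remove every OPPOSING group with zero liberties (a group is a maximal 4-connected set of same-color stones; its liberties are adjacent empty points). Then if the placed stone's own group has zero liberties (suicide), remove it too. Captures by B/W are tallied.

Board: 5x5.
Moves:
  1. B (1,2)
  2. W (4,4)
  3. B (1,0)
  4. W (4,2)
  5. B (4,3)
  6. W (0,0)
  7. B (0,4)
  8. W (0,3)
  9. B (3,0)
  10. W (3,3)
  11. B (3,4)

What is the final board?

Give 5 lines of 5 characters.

Move 1: B@(1,2) -> caps B=0 W=0
Move 2: W@(4,4) -> caps B=0 W=0
Move 3: B@(1,0) -> caps B=0 W=0
Move 4: W@(4,2) -> caps B=0 W=0
Move 5: B@(4,3) -> caps B=0 W=0
Move 6: W@(0,0) -> caps B=0 W=0
Move 7: B@(0,4) -> caps B=0 W=0
Move 8: W@(0,3) -> caps B=0 W=0
Move 9: B@(3,0) -> caps B=0 W=0
Move 10: W@(3,3) -> caps B=0 W=1
Move 11: B@(3,4) -> caps B=0 W=1

Answer: W..WB
B.B..
.....
B..WB
..W.W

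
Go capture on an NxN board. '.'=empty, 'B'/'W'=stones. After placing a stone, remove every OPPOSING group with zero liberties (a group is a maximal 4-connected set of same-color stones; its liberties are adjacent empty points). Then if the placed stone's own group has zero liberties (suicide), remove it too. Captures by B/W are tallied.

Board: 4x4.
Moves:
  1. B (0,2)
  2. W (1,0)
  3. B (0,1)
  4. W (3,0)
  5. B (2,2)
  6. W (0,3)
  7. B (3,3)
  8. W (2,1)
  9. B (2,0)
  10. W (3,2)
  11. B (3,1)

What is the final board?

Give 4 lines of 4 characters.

Move 1: B@(0,2) -> caps B=0 W=0
Move 2: W@(1,0) -> caps B=0 W=0
Move 3: B@(0,1) -> caps B=0 W=0
Move 4: W@(3,0) -> caps B=0 W=0
Move 5: B@(2,2) -> caps B=0 W=0
Move 6: W@(0,3) -> caps B=0 W=0
Move 7: B@(3,3) -> caps B=0 W=0
Move 8: W@(2,1) -> caps B=0 W=0
Move 9: B@(2,0) -> caps B=0 W=0
Move 10: W@(3,2) -> caps B=0 W=0
Move 11: B@(3,1) -> caps B=1 W=0

Answer: .BBW
W...
.WB.
WB.B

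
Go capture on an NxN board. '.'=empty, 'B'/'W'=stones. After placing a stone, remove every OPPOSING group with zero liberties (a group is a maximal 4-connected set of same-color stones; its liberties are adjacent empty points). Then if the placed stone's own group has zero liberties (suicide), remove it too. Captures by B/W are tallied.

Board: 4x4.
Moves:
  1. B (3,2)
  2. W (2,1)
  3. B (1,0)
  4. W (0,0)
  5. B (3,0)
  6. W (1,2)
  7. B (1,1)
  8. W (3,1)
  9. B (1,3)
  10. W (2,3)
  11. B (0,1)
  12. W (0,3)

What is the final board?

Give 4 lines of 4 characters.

Answer: .B.W
BBW.
.W.W
BWB.

Derivation:
Move 1: B@(3,2) -> caps B=0 W=0
Move 2: W@(2,1) -> caps B=0 W=0
Move 3: B@(1,0) -> caps B=0 W=0
Move 4: W@(0,0) -> caps B=0 W=0
Move 5: B@(3,0) -> caps B=0 W=0
Move 6: W@(1,2) -> caps B=0 W=0
Move 7: B@(1,1) -> caps B=0 W=0
Move 8: W@(3,1) -> caps B=0 W=0
Move 9: B@(1,3) -> caps B=0 W=0
Move 10: W@(2,3) -> caps B=0 W=0
Move 11: B@(0,1) -> caps B=1 W=0
Move 12: W@(0,3) -> caps B=1 W=1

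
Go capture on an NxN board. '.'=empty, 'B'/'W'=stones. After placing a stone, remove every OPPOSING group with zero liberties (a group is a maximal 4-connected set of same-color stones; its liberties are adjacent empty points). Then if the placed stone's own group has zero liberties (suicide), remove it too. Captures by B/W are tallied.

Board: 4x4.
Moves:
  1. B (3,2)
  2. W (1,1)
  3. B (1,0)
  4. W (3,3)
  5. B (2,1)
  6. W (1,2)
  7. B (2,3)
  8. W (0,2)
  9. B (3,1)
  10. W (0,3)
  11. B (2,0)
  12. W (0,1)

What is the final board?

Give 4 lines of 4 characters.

Move 1: B@(3,2) -> caps B=0 W=0
Move 2: W@(1,1) -> caps B=0 W=0
Move 3: B@(1,0) -> caps B=0 W=0
Move 4: W@(3,3) -> caps B=0 W=0
Move 5: B@(2,1) -> caps B=0 W=0
Move 6: W@(1,2) -> caps B=0 W=0
Move 7: B@(2,3) -> caps B=1 W=0
Move 8: W@(0,2) -> caps B=1 W=0
Move 9: B@(3,1) -> caps B=1 W=0
Move 10: W@(0,3) -> caps B=1 W=0
Move 11: B@(2,0) -> caps B=1 W=0
Move 12: W@(0,1) -> caps B=1 W=0

Answer: .WWW
BWW.
BB.B
.BB.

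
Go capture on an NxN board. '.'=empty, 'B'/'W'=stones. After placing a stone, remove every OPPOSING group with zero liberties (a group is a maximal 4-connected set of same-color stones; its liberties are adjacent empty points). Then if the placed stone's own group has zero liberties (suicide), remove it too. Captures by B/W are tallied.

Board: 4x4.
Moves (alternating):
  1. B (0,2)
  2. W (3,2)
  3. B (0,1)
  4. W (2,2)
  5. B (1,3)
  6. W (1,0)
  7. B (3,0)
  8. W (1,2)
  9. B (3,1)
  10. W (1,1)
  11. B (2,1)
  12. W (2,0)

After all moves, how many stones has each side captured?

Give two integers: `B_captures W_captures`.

Move 1: B@(0,2) -> caps B=0 W=0
Move 2: W@(3,2) -> caps B=0 W=0
Move 3: B@(0,1) -> caps B=0 W=0
Move 4: W@(2,2) -> caps B=0 W=0
Move 5: B@(1,3) -> caps B=0 W=0
Move 6: W@(1,0) -> caps B=0 W=0
Move 7: B@(3,0) -> caps B=0 W=0
Move 8: W@(1,2) -> caps B=0 W=0
Move 9: B@(3,1) -> caps B=0 W=0
Move 10: W@(1,1) -> caps B=0 W=0
Move 11: B@(2,1) -> caps B=0 W=0
Move 12: W@(2,0) -> caps B=0 W=3

Answer: 0 3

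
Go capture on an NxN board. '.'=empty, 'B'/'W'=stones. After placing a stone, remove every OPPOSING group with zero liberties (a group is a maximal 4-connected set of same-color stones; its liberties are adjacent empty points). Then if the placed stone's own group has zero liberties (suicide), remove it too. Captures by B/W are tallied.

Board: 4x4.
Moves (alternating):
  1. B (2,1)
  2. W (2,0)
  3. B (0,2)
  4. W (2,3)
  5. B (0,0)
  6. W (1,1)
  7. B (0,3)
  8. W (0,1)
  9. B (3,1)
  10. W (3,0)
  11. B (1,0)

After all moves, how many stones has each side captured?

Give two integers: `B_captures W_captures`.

Move 1: B@(2,1) -> caps B=0 W=0
Move 2: W@(2,0) -> caps B=0 W=0
Move 3: B@(0,2) -> caps B=0 W=0
Move 4: W@(2,3) -> caps B=0 W=0
Move 5: B@(0,0) -> caps B=0 W=0
Move 6: W@(1,1) -> caps B=0 W=0
Move 7: B@(0,3) -> caps B=0 W=0
Move 8: W@(0,1) -> caps B=0 W=0
Move 9: B@(3,1) -> caps B=0 W=0
Move 10: W@(3,0) -> caps B=0 W=0
Move 11: B@(1,0) -> caps B=2 W=0

Answer: 2 0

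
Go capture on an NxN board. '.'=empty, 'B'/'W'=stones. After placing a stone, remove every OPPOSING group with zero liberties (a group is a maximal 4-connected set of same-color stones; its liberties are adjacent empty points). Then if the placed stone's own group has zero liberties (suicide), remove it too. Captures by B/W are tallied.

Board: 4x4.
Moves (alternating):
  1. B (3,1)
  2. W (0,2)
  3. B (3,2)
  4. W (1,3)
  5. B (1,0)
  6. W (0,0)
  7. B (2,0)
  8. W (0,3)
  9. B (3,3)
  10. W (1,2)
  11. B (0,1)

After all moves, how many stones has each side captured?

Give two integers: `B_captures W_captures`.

Move 1: B@(3,1) -> caps B=0 W=0
Move 2: W@(0,2) -> caps B=0 W=0
Move 3: B@(3,2) -> caps B=0 W=0
Move 4: W@(1,3) -> caps B=0 W=0
Move 5: B@(1,0) -> caps B=0 W=0
Move 6: W@(0,0) -> caps B=0 W=0
Move 7: B@(2,0) -> caps B=0 W=0
Move 8: W@(0,3) -> caps B=0 W=0
Move 9: B@(3,3) -> caps B=0 W=0
Move 10: W@(1,2) -> caps B=0 W=0
Move 11: B@(0,1) -> caps B=1 W=0

Answer: 1 0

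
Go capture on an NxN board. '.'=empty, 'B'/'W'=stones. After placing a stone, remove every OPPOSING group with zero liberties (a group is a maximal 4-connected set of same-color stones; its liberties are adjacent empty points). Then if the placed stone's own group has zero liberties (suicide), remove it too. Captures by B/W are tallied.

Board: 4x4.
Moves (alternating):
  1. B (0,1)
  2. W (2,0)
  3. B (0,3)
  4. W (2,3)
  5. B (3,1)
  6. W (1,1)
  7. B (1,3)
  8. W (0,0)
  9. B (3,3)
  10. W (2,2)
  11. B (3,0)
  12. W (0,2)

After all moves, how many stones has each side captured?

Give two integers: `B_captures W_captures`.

Answer: 0 1

Derivation:
Move 1: B@(0,1) -> caps B=0 W=0
Move 2: W@(2,0) -> caps B=0 W=0
Move 3: B@(0,3) -> caps B=0 W=0
Move 4: W@(2,3) -> caps B=0 W=0
Move 5: B@(3,1) -> caps B=0 W=0
Move 6: W@(1,1) -> caps B=0 W=0
Move 7: B@(1,3) -> caps B=0 W=0
Move 8: W@(0,0) -> caps B=0 W=0
Move 9: B@(3,3) -> caps B=0 W=0
Move 10: W@(2,2) -> caps B=0 W=0
Move 11: B@(3,0) -> caps B=0 W=0
Move 12: W@(0,2) -> caps B=0 W=1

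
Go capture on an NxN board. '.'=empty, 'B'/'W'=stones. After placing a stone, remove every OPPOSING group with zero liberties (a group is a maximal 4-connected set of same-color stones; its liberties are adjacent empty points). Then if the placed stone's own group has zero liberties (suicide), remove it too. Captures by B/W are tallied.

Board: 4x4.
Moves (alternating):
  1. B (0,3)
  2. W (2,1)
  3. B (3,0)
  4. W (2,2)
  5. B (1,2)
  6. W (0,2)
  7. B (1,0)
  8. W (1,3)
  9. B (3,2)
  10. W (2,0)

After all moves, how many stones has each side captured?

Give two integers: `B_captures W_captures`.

Answer: 0 1

Derivation:
Move 1: B@(0,3) -> caps B=0 W=0
Move 2: W@(2,1) -> caps B=0 W=0
Move 3: B@(3,0) -> caps B=0 W=0
Move 4: W@(2,2) -> caps B=0 W=0
Move 5: B@(1,2) -> caps B=0 W=0
Move 6: W@(0,2) -> caps B=0 W=0
Move 7: B@(1,0) -> caps B=0 W=0
Move 8: W@(1,3) -> caps B=0 W=1
Move 9: B@(3,2) -> caps B=0 W=1
Move 10: W@(2,0) -> caps B=0 W=1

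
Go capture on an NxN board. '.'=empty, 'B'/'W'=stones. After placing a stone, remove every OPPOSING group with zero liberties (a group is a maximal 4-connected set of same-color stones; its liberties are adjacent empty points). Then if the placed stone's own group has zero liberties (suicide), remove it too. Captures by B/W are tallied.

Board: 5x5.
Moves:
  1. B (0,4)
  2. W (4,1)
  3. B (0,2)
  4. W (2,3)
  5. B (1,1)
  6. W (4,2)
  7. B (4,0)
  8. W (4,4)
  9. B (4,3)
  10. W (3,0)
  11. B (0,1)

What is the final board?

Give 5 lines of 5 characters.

Move 1: B@(0,4) -> caps B=0 W=0
Move 2: W@(4,1) -> caps B=0 W=0
Move 3: B@(0,2) -> caps B=0 W=0
Move 4: W@(2,3) -> caps B=0 W=0
Move 5: B@(1,1) -> caps B=0 W=0
Move 6: W@(4,2) -> caps B=0 W=0
Move 7: B@(4,0) -> caps B=0 W=0
Move 8: W@(4,4) -> caps B=0 W=0
Move 9: B@(4,3) -> caps B=0 W=0
Move 10: W@(3,0) -> caps B=0 W=1
Move 11: B@(0,1) -> caps B=0 W=1

Answer: .BB.B
.B...
...W.
W....
.WWBW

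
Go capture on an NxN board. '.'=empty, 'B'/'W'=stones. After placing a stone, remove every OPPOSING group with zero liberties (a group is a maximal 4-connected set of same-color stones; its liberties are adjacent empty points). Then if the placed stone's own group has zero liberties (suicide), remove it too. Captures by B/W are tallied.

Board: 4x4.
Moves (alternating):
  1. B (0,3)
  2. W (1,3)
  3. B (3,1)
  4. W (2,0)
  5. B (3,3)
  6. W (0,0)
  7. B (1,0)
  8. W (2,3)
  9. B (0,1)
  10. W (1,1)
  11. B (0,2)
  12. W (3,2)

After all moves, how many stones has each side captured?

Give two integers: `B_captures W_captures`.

Move 1: B@(0,3) -> caps B=0 W=0
Move 2: W@(1,3) -> caps B=0 W=0
Move 3: B@(3,1) -> caps B=0 W=0
Move 4: W@(2,0) -> caps B=0 W=0
Move 5: B@(3,3) -> caps B=0 W=0
Move 6: W@(0,0) -> caps B=0 W=0
Move 7: B@(1,0) -> caps B=0 W=0
Move 8: W@(2,3) -> caps B=0 W=0
Move 9: B@(0,1) -> caps B=1 W=0
Move 10: W@(1,1) -> caps B=1 W=0
Move 11: B@(0,2) -> caps B=1 W=0
Move 12: W@(3,2) -> caps B=1 W=1

Answer: 1 1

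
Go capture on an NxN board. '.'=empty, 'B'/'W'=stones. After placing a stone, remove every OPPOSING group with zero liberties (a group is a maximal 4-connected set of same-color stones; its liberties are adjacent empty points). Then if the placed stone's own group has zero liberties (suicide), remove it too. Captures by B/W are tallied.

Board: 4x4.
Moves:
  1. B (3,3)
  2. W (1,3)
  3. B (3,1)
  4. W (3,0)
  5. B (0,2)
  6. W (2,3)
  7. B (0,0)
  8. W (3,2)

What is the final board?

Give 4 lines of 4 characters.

Answer: B.B.
...W
...W
WBW.

Derivation:
Move 1: B@(3,3) -> caps B=0 W=0
Move 2: W@(1,3) -> caps B=0 W=0
Move 3: B@(3,1) -> caps B=0 W=0
Move 4: W@(3,0) -> caps B=0 W=0
Move 5: B@(0,2) -> caps B=0 W=0
Move 6: W@(2,3) -> caps B=0 W=0
Move 7: B@(0,0) -> caps B=0 W=0
Move 8: W@(3,2) -> caps B=0 W=1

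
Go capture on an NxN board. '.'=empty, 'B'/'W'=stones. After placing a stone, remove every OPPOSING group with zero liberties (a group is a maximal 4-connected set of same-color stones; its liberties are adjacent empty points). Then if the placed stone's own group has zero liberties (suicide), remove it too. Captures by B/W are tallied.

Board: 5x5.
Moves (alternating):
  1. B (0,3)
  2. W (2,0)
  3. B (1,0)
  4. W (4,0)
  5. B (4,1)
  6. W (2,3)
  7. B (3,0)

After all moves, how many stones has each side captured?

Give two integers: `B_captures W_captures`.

Answer: 1 0

Derivation:
Move 1: B@(0,3) -> caps B=0 W=0
Move 2: W@(2,0) -> caps B=0 W=0
Move 3: B@(1,0) -> caps B=0 W=0
Move 4: W@(4,0) -> caps B=0 W=0
Move 5: B@(4,1) -> caps B=0 W=0
Move 6: W@(2,3) -> caps B=0 W=0
Move 7: B@(3,0) -> caps B=1 W=0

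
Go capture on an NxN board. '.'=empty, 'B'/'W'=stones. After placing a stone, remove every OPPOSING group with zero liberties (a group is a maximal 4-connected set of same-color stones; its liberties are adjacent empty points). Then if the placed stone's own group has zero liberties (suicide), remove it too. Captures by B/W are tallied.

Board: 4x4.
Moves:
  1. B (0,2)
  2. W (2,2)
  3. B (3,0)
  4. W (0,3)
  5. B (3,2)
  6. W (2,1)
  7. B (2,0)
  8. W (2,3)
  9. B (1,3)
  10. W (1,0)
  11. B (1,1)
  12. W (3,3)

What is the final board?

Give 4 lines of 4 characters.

Answer: ..B.
WB.B
BWWW
B.BW

Derivation:
Move 1: B@(0,2) -> caps B=0 W=0
Move 2: W@(2,2) -> caps B=0 W=0
Move 3: B@(3,0) -> caps B=0 W=0
Move 4: W@(0,3) -> caps B=0 W=0
Move 5: B@(3,2) -> caps B=0 W=0
Move 6: W@(2,1) -> caps B=0 W=0
Move 7: B@(2,0) -> caps B=0 W=0
Move 8: W@(2,3) -> caps B=0 W=0
Move 9: B@(1,3) -> caps B=1 W=0
Move 10: W@(1,0) -> caps B=1 W=0
Move 11: B@(1,1) -> caps B=1 W=0
Move 12: W@(3,3) -> caps B=1 W=0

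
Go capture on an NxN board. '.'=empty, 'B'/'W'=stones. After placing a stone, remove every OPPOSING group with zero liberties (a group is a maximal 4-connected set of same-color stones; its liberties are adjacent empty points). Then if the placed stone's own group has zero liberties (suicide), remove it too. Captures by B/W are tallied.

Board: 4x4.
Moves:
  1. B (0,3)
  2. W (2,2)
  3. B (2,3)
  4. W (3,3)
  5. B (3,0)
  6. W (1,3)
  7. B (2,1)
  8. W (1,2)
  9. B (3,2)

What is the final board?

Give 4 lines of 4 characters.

Move 1: B@(0,3) -> caps B=0 W=0
Move 2: W@(2,2) -> caps B=0 W=0
Move 3: B@(2,3) -> caps B=0 W=0
Move 4: W@(3,3) -> caps B=0 W=0
Move 5: B@(3,0) -> caps B=0 W=0
Move 6: W@(1,3) -> caps B=0 W=1
Move 7: B@(2,1) -> caps B=0 W=1
Move 8: W@(1,2) -> caps B=0 W=1
Move 9: B@(3,2) -> caps B=0 W=1

Answer: ...B
..WW
.BW.
B.BW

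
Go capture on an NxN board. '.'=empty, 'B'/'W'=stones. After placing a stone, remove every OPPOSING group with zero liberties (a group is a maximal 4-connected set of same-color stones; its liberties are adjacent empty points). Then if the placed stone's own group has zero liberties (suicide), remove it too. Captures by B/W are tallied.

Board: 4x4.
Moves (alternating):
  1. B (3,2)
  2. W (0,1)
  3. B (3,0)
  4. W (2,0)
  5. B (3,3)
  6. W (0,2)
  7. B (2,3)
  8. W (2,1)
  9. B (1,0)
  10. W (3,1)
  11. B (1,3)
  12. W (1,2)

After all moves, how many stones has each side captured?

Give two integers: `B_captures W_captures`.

Answer: 0 1

Derivation:
Move 1: B@(3,2) -> caps B=0 W=0
Move 2: W@(0,1) -> caps B=0 W=0
Move 3: B@(3,0) -> caps B=0 W=0
Move 4: W@(2,0) -> caps B=0 W=0
Move 5: B@(3,3) -> caps B=0 W=0
Move 6: W@(0,2) -> caps B=0 W=0
Move 7: B@(2,3) -> caps B=0 W=0
Move 8: W@(2,1) -> caps B=0 W=0
Move 9: B@(1,0) -> caps B=0 W=0
Move 10: W@(3,1) -> caps B=0 W=1
Move 11: B@(1,3) -> caps B=0 W=1
Move 12: W@(1,2) -> caps B=0 W=1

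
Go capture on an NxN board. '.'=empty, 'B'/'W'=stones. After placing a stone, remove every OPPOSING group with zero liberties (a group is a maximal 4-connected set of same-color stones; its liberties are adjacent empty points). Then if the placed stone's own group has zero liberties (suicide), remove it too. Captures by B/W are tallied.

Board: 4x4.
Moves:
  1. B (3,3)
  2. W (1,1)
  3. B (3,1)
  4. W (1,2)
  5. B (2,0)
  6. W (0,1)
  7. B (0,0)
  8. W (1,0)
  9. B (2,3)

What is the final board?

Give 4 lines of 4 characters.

Move 1: B@(3,3) -> caps B=0 W=0
Move 2: W@(1,1) -> caps B=0 W=0
Move 3: B@(3,1) -> caps B=0 W=0
Move 4: W@(1,2) -> caps B=0 W=0
Move 5: B@(2,0) -> caps B=0 W=0
Move 6: W@(0,1) -> caps B=0 W=0
Move 7: B@(0,0) -> caps B=0 W=0
Move 8: W@(1,0) -> caps B=0 W=1
Move 9: B@(2,3) -> caps B=0 W=1

Answer: .W..
WWW.
B..B
.B.B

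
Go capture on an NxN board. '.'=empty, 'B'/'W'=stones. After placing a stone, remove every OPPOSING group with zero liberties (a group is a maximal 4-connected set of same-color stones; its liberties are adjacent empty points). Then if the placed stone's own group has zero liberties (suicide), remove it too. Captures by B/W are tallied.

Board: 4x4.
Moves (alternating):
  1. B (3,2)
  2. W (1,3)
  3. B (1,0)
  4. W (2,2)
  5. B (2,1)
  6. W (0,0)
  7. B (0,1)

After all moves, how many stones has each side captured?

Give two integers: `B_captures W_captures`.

Answer: 1 0

Derivation:
Move 1: B@(3,2) -> caps B=0 W=0
Move 2: W@(1,3) -> caps B=0 W=0
Move 3: B@(1,0) -> caps B=0 W=0
Move 4: W@(2,2) -> caps B=0 W=0
Move 5: B@(2,1) -> caps B=0 W=0
Move 6: W@(0,0) -> caps B=0 W=0
Move 7: B@(0,1) -> caps B=1 W=0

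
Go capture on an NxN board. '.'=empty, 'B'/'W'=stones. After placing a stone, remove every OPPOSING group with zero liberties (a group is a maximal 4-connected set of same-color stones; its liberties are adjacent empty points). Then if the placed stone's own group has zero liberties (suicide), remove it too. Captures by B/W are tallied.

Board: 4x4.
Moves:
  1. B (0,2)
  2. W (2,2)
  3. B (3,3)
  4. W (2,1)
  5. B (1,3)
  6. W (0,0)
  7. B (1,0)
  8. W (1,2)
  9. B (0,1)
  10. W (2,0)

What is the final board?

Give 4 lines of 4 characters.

Answer: .BB.
B.WB
WWW.
...B

Derivation:
Move 1: B@(0,2) -> caps B=0 W=0
Move 2: W@(2,2) -> caps B=0 W=0
Move 3: B@(3,3) -> caps B=0 W=0
Move 4: W@(2,1) -> caps B=0 W=0
Move 5: B@(1,3) -> caps B=0 W=0
Move 6: W@(0,0) -> caps B=0 W=0
Move 7: B@(1,0) -> caps B=0 W=0
Move 8: W@(1,2) -> caps B=0 W=0
Move 9: B@(0,1) -> caps B=1 W=0
Move 10: W@(2,0) -> caps B=1 W=0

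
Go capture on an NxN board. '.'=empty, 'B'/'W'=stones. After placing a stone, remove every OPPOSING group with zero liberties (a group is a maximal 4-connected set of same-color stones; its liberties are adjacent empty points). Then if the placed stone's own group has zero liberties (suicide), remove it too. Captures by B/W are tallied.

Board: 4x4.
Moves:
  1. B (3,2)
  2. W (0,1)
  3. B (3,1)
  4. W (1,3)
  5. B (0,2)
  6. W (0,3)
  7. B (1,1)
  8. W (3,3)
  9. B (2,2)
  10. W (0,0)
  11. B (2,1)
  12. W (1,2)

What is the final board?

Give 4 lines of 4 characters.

Move 1: B@(3,2) -> caps B=0 W=0
Move 2: W@(0,1) -> caps B=0 W=0
Move 3: B@(3,1) -> caps B=0 W=0
Move 4: W@(1,3) -> caps B=0 W=0
Move 5: B@(0,2) -> caps B=0 W=0
Move 6: W@(0,3) -> caps B=0 W=0
Move 7: B@(1,1) -> caps B=0 W=0
Move 8: W@(3,3) -> caps B=0 W=0
Move 9: B@(2,2) -> caps B=0 W=0
Move 10: W@(0,0) -> caps B=0 W=0
Move 11: B@(2,1) -> caps B=0 W=0
Move 12: W@(1,2) -> caps B=0 W=1

Answer: WW.W
.BWW
.BB.
.BBW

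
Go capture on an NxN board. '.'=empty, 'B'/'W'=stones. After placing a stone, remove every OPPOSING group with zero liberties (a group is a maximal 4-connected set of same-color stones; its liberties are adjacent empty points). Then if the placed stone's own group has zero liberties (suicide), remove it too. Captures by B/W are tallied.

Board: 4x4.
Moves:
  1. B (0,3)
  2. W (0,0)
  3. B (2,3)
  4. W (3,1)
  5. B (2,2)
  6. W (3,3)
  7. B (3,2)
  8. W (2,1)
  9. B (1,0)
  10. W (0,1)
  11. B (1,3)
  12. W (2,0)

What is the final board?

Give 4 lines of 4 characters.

Answer: WW.B
B..B
WWBB
.WB.

Derivation:
Move 1: B@(0,3) -> caps B=0 W=0
Move 2: W@(0,0) -> caps B=0 W=0
Move 3: B@(2,3) -> caps B=0 W=0
Move 4: W@(3,1) -> caps B=0 W=0
Move 5: B@(2,2) -> caps B=0 W=0
Move 6: W@(3,3) -> caps B=0 W=0
Move 7: B@(3,2) -> caps B=1 W=0
Move 8: W@(2,1) -> caps B=1 W=0
Move 9: B@(1,0) -> caps B=1 W=0
Move 10: W@(0,1) -> caps B=1 W=0
Move 11: B@(1,3) -> caps B=1 W=0
Move 12: W@(2,0) -> caps B=1 W=0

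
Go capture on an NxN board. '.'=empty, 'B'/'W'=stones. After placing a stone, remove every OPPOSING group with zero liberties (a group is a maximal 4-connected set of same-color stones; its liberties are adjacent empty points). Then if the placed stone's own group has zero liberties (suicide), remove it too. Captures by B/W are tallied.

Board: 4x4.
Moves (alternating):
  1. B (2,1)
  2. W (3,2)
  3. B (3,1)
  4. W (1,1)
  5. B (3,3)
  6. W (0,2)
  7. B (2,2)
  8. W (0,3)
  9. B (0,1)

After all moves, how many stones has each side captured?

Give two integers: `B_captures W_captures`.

Answer: 1 0

Derivation:
Move 1: B@(2,1) -> caps B=0 W=0
Move 2: W@(3,2) -> caps B=0 W=0
Move 3: B@(3,1) -> caps B=0 W=0
Move 4: W@(1,1) -> caps B=0 W=0
Move 5: B@(3,3) -> caps B=0 W=0
Move 6: W@(0,2) -> caps B=0 W=0
Move 7: B@(2,2) -> caps B=1 W=0
Move 8: W@(0,3) -> caps B=1 W=0
Move 9: B@(0,1) -> caps B=1 W=0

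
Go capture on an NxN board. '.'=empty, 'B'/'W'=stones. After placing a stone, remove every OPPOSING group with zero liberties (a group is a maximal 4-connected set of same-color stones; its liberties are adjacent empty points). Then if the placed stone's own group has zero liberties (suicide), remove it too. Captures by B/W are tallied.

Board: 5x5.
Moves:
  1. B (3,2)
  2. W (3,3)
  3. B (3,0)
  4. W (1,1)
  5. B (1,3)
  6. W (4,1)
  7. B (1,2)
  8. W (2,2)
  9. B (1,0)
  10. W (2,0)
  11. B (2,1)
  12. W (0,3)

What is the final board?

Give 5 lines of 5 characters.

Move 1: B@(3,2) -> caps B=0 W=0
Move 2: W@(3,3) -> caps B=0 W=0
Move 3: B@(3,0) -> caps B=0 W=0
Move 4: W@(1,1) -> caps B=0 W=0
Move 5: B@(1,3) -> caps B=0 W=0
Move 6: W@(4,1) -> caps B=0 W=0
Move 7: B@(1,2) -> caps B=0 W=0
Move 8: W@(2,2) -> caps B=0 W=0
Move 9: B@(1,0) -> caps B=0 W=0
Move 10: W@(2,0) -> caps B=0 W=0
Move 11: B@(2,1) -> caps B=1 W=0
Move 12: W@(0,3) -> caps B=1 W=0

Answer: ...W.
BWBB.
.BW..
B.BW.
.W...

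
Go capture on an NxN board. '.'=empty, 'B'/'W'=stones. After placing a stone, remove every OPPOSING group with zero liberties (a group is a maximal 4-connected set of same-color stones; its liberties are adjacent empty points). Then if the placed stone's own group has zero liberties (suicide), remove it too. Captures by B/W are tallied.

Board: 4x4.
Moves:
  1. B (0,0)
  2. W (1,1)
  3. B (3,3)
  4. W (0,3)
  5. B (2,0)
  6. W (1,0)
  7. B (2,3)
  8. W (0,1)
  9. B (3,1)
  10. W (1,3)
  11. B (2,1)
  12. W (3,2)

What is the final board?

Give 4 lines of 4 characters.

Answer: .W.W
WW.W
BB.B
.BWB

Derivation:
Move 1: B@(0,0) -> caps B=0 W=0
Move 2: W@(1,1) -> caps B=0 W=0
Move 3: B@(3,3) -> caps B=0 W=0
Move 4: W@(0,3) -> caps B=0 W=0
Move 5: B@(2,0) -> caps B=0 W=0
Move 6: W@(1,0) -> caps B=0 W=0
Move 7: B@(2,3) -> caps B=0 W=0
Move 8: W@(0,1) -> caps B=0 W=1
Move 9: B@(3,1) -> caps B=0 W=1
Move 10: W@(1,3) -> caps B=0 W=1
Move 11: B@(2,1) -> caps B=0 W=1
Move 12: W@(3,2) -> caps B=0 W=1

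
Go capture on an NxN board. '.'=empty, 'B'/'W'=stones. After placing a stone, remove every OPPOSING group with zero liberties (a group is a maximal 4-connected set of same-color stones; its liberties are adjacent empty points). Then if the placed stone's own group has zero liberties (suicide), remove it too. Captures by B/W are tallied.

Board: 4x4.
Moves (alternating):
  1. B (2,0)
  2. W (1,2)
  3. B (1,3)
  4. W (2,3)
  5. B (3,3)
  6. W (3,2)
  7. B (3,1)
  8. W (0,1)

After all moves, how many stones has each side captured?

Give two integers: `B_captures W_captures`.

Move 1: B@(2,0) -> caps B=0 W=0
Move 2: W@(1,2) -> caps B=0 W=0
Move 3: B@(1,3) -> caps B=0 W=0
Move 4: W@(2,3) -> caps B=0 W=0
Move 5: B@(3,3) -> caps B=0 W=0
Move 6: W@(3,2) -> caps B=0 W=1
Move 7: B@(3,1) -> caps B=0 W=1
Move 8: W@(0,1) -> caps B=0 W=1

Answer: 0 1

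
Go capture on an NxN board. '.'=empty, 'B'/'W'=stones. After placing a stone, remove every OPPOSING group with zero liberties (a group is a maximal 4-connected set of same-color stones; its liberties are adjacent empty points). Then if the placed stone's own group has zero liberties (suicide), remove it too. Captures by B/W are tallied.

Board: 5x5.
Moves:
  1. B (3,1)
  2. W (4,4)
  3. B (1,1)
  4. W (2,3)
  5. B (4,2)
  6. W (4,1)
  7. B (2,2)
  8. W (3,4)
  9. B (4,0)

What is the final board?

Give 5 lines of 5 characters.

Answer: .....
.B...
..BW.
.B..W
B.B.W

Derivation:
Move 1: B@(3,1) -> caps B=0 W=0
Move 2: W@(4,4) -> caps B=0 W=0
Move 3: B@(1,1) -> caps B=0 W=0
Move 4: W@(2,3) -> caps B=0 W=0
Move 5: B@(4,2) -> caps B=0 W=0
Move 6: W@(4,1) -> caps B=0 W=0
Move 7: B@(2,2) -> caps B=0 W=0
Move 8: W@(3,4) -> caps B=0 W=0
Move 9: B@(4,0) -> caps B=1 W=0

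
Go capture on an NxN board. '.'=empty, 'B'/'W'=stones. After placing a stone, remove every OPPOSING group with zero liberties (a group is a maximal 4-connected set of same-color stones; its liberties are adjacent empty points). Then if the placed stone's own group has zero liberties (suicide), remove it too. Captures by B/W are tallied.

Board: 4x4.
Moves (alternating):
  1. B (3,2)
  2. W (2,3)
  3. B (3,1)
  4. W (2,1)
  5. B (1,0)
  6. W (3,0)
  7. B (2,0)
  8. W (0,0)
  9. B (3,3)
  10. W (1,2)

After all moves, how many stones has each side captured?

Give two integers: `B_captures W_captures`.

Move 1: B@(3,2) -> caps B=0 W=0
Move 2: W@(2,3) -> caps B=0 W=0
Move 3: B@(3,1) -> caps B=0 W=0
Move 4: W@(2,1) -> caps B=0 W=0
Move 5: B@(1,0) -> caps B=0 W=0
Move 6: W@(3,0) -> caps B=0 W=0
Move 7: B@(2,0) -> caps B=1 W=0
Move 8: W@(0,0) -> caps B=1 W=0
Move 9: B@(3,3) -> caps B=1 W=0
Move 10: W@(1,2) -> caps B=1 W=0

Answer: 1 0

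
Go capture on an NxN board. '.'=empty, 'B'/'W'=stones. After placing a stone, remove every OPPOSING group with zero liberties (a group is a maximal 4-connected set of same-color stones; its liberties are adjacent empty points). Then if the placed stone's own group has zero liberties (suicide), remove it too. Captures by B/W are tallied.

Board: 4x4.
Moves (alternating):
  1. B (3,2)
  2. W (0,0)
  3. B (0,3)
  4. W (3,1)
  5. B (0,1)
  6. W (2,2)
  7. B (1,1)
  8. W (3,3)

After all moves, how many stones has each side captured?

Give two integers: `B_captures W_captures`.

Answer: 0 1

Derivation:
Move 1: B@(3,2) -> caps B=0 W=0
Move 2: W@(0,0) -> caps B=0 W=0
Move 3: B@(0,3) -> caps B=0 W=0
Move 4: W@(3,1) -> caps B=0 W=0
Move 5: B@(0,1) -> caps B=0 W=0
Move 6: W@(2,2) -> caps B=0 W=0
Move 7: B@(1,1) -> caps B=0 W=0
Move 8: W@(3,3) -> caps B=0 W=1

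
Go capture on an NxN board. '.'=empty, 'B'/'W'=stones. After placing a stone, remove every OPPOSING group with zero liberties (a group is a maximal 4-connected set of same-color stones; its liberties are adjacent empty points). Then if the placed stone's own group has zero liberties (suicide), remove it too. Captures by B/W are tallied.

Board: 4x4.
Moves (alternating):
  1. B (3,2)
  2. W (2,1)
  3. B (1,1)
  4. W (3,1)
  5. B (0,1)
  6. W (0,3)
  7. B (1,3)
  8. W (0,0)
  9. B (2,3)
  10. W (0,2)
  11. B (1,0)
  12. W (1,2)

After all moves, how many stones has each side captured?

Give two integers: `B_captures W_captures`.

Move 1: B@(3,2) -> caps B=0 W=0
Move 2: W@(2,1) -> caps B=0 W=0
Move 3: B@(1,1) -> caps B=0 W=0
Move 4: W@(3,1) -> caps B=0 W=0
Move 5: B@(0,1) -> caps B=0 W=0
Move 6: W@(0,3) -> caps B=0 W=0
Move 7: B@(1,3) -> caps B=0 W=0
Move 8: W@(0,0) -> caps B=0 W=0
Move 9: B@(2,3) -> caps B=0 W=0
Move 10: W@(0,2) -> caps B=0 W=0
Move 11: B@(1,0) -> caps B=1 W=0
Move 12: W@(1,2) -> caps B=1 W=0

Answer: 1 0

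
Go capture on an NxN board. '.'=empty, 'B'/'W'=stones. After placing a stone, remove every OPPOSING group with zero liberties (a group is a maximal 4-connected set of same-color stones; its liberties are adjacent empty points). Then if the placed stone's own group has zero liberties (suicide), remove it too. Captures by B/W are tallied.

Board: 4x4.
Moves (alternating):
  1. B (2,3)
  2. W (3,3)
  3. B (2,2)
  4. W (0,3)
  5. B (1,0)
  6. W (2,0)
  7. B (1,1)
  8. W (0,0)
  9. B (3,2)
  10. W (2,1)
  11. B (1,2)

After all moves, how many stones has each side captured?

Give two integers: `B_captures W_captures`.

Move 1: B@(2,3) -> caps B=0 W=0
Move 2: W@(3,3) -> caps B=0 W=0
Move 3: B@(2,2) -> caps B=0 W=0
Move 4: W@(0,3) -> caps B=0 W=0
Move 5: B@(1,0) -> caps B=0 W=0
Move 6: W@(2,0) -> caps B=0 W=0
Move 7: B@(1,1) -> caps B=0 W=0
Move 8: W@(0,0) -> caps B=0 W=0
Move 9: B@(3,2) -> caps B=1 W=0
Move 10: W@(2,1) -> caps B=1 W=0
Move 11: B@(1,2) -> caps B=1 W=0

Answer: 1 0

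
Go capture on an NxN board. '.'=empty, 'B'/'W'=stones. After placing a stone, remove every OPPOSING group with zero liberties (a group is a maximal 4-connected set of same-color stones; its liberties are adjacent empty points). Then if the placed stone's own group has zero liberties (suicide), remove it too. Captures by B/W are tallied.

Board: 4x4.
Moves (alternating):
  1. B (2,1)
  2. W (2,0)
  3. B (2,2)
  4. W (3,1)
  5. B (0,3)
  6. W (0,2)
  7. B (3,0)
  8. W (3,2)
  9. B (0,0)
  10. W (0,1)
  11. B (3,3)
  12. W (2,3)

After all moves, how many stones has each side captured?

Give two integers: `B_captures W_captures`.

Answer: 0 1

Derivation:
Move 1: B@(2,1) -> caps B=0 W=0
Move 2: W@(2,0) -> caps B=0 W=0
Move 3: B@(2,2) -> caps B=0 W=0
Move 4: W@(3,1) -> caps B=0 W=0
Move 5: B@(0,3) -> caps B=0 W=0
Move 6: W@(0,2) -> caps B=0 W=0
Move 7: B@(3,0) -> caps B=0 W=0
Move 8: W@(3,2) -> caps B=0 W=0
Move 9: B@(0,0) -> caps B=0 W=0
Move 10: W@(0,1) -> caps B=0 W=0
Move 11: B@(3,3) -> caps B=0 W=0
Move 12: W@(2,3) -> caps B=0 W=1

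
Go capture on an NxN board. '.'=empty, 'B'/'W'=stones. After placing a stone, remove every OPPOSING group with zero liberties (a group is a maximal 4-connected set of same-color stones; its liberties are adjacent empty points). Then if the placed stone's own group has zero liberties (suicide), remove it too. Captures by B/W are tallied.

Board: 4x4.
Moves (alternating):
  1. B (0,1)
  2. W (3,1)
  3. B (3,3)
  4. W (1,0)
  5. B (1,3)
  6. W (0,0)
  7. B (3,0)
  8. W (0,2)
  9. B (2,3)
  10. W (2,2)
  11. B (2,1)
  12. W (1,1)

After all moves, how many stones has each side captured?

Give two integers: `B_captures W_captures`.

Answer: 0 1

Derivation:
Move 1: B@(0,1) -> caps B=0 W=0
Move 2: W@(3,1) -> caps B=0 W=0
Move 3: B@(3,3) -> caps B=0 W=0
Move 4: W@(1,0) -> caps B=0 W=0
Move 5: B@(1,3) -> caps B=0 W=0
Move 6: W@(0,0) -> caps B=0 W=0
Move 7: B@(3,0) -> caps B=0 W=0
Move 8: W@(0,2) -> caps B=0 W=0
Move 9: B@(2,3) -> caps B=0 W=0
Move 10: W@(2,2) -> caps B=0 W=0
Move 11: B@(2,1) -> caps B=0 W=0
Move 12: W@(1,1) -> caps B=0 W=1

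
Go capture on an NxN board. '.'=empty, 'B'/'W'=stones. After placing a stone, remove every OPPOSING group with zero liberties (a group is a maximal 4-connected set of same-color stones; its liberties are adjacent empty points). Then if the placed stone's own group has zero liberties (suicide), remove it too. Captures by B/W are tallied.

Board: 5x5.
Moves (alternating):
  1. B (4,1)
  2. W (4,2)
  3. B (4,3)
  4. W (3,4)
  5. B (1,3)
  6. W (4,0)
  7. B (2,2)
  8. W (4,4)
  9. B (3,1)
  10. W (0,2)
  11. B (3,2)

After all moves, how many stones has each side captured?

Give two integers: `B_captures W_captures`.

Move 1: B@(4,1) -> caps B=0 W=0
Move 2: W@(4,2) -> caps B=0 W=0
Move 3: B@(4,3) -> caps B=0 W=0
Move 4: W@(3,4) -> caps B=0 W=0
Move 5: B@(1,3) -> caps B=0 W=0
Move 6: W@(4,0) -> caps B=0 W=0
Move 7: B@(2,2) -> caps B=0 W=0
Move 8: W@(4,4) -> caps B=0 W=0
Move 9: B@(3,1) -> caps B=0 W=0
Move 10: W@(0,2) -> caps B=0 W=0
Move 11: B@(3,2) -> caps B=1 W=0

Answer: 1 0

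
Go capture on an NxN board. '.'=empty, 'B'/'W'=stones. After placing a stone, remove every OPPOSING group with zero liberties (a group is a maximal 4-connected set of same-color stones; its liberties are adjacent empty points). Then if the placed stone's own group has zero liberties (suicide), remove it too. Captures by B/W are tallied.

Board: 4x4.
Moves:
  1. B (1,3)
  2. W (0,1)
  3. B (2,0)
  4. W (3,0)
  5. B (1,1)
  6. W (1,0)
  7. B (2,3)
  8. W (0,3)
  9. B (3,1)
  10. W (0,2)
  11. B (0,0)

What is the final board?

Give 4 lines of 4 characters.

Move 1: B@(1,3) -> caps B=0 W=0
Move 2: W@(0,1) -> caps B=0 W=0
Move 3: B@(2,0) -> caps B=0 W=0
Move 4: W@(3,0) -> caps B=0 W=0
Move 5: B@(1,1) -> caps B=0 W=0
Move 6: W@(1,0) -> caps B=0 W=0
Move 7: B@(2,3) -> caps B=0 W=0
Move 8: W@(0,3) -> caps B=0 W=0
Move 9: B@(3,1) -> caps B=1 W=0
Move 10: W@(0,2) -> caps B=1 W=0
Move 11: B@(0,0) -> caps B=2 W=0

Answer: BWWW
.B.B
B..B
.B..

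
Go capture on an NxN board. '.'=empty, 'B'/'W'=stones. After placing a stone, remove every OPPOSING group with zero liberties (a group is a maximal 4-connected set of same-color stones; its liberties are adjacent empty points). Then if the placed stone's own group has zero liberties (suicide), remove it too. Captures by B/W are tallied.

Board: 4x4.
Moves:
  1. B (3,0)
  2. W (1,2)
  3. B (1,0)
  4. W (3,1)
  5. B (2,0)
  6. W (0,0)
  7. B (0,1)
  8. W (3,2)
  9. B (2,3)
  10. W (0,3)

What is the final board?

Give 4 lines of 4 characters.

Move 1: B@(3,0) -> caps B=0 W=0
Move 2: W@(1,2) -> caps B=0 W=0
Move 3: B@(1,0) -> caps B=0 W=0
Move 4: W@(3,1) -> caps B=0 W=0
Move 5: B@(2,0) -> caps B=0 W=0
Move 6: W@(0,0) -> caps B=0 W=0
Move 7: B@(0,1) -> caps B=1 W=0
Move 8: W@(3,2) -> caps B=1 W=0
Move 9: B@(2,3) -> caps B=1 W=0
Move 10: W@(0,3) -> caps B=1 W=0

Answer: .B.W
B.W.
B..B
BWW.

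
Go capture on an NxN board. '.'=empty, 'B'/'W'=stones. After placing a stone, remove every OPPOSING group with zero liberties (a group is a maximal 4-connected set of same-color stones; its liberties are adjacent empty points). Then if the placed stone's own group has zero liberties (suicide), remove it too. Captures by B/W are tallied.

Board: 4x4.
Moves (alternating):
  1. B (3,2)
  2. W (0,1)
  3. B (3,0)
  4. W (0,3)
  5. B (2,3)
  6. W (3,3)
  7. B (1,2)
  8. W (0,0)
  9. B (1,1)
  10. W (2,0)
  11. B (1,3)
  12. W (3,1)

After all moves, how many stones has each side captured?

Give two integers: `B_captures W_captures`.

Move 1: B@(3,2) -> caps B=0 W=0
Move 2: W@(0,1) -> caps B=0 W=0
Move 3: B@(3,0) -> caps B=0 W=0
Move 4: W@(0,3) -> caps B=0 W=0
Move 5: B@(2,3) -> caps B=0 W=0
Move 6: W@(3,3) -> caps B=0 W=0
Move 7: B@(1,2) -> caps B=0 W=0
Move 8: W@(0,0) -> caps B=0 W=0
Move 9: B@(1,1) -> caps B=0 W=0
Move 10: W@(2,0) -> caps B=0 W=0
Move 11: B@(1,3) -> caps B=0 W=0
Move 12: W@(3,1) -> caps B=0 W=1

Answer: 0 1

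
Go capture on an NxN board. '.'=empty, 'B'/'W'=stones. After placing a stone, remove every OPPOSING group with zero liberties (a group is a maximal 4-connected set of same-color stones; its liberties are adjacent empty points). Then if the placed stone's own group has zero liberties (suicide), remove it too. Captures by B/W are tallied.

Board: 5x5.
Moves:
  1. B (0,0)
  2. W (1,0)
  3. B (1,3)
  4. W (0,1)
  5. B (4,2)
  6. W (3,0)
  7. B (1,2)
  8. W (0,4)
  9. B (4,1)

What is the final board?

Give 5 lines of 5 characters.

Answer: .W..W
W.BB.
.....
W....
.BB..

Derivation:
Move 1: B@(0,0) -> caps B=0 W=0
Move 2: W@(1,0) -> caps B=0 W=0
Move 3: B@(1,3) -> caps B=0 W=0
Move 4: W@(0,1) -> caps B=0 W=1
Move 5: B@(4,2) -> caps B=0 W=1
Move 6: W@(3,0) -> caps B=0 W=1
Move 7: B@(1,2) -> caps B=0 W=1
Move 8: W@(0,4) -> caps B=0 W=1
Move 9: B@(4,1) -> caps B=0 W=1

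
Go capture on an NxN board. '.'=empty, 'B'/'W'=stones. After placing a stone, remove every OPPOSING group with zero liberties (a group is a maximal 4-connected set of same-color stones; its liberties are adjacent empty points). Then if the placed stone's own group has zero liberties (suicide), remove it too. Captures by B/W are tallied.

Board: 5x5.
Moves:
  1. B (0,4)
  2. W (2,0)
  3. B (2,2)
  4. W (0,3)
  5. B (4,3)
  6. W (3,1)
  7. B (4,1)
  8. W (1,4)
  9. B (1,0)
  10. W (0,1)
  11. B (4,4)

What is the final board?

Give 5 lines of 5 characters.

Answer: .W.W.
B...W
W.B..
.W...
.B.BB

Derivation:
Move 1: B@(0,4) -> caps B=0 W=0
Move 2: W@(2,0) -> caps B=0 W=0
Move 3: B@(2,2) -> caps B=0 W=0
Move 4: W@(0,3) -> caps B=0 W=0
Move 5: B@(4,3) -> caps B=0 W=0
Move 6: W@(3,1) -> caps B=0 W=0
Move 7: B@(4,1) -> caps B=0 W=0
Move 8: W@(1,4) -> caps B=0 W=1
Move 9: B@(1,0) -> caps B=0 W=1
Move 10: W@(0,1) -> caps B=0 W=1
Move 11: B@(4,4) -> caps B=0 W=1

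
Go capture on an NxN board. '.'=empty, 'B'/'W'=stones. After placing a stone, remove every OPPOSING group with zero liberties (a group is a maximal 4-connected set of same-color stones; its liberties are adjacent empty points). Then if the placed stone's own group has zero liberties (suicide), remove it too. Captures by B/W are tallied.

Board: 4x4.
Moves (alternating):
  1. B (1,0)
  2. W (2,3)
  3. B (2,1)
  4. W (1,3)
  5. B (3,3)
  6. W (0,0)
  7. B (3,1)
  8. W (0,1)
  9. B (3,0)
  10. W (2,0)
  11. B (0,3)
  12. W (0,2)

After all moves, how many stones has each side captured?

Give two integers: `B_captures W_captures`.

Move 1: B@(1,0) -> caps B=0 W=0
Move 2: W@(2,3) -> caps B=0 W=0
Move 3: B@(2,1) -> caps B=0 W=0
Move 4: W@(1,3) -> caps B=0 W=0
Move 5: B@(3,3) -> caps B=0 W=0
Move 6: W@(0,0) -> caps B=0 W=0
Move 7: B@(3,1) -> caps B=0 W=0
Move 8: W@(0,1) -> caps B=0 W=0
Move 9: B@(3,0) -> caps B=0 W=0
Move 10: W@(2,0) -> caps B=0 W=0
Move 11: B@(0,3) -> caps B=0 W=0
Move 12: W@(0,2) -> caps B=0 W=1

Answer: 0 1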